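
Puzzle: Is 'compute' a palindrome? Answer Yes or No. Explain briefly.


Forward: 'compute'
Reversed: 'etupmoc'
They differ.

No


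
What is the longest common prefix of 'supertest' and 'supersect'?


Compare from the start: 5 characters match: 'super'. Mismatch at position 6: 't' vs 's'.

super


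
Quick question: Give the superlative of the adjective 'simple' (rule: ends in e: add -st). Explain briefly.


Apply superlative formation (ends in e: add -st): 'simple' -> 'simplest'.

simplest


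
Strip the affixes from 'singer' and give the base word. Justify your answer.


Remove suffix '-er' from 'singer' to get root 'sing'.

sing


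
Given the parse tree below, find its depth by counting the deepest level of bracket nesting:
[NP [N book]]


Count bracket nesting levels:
'[' at pos 0: depth = 1
'[' at pos 4: depth = 2
Maximum depth reached: 2

2


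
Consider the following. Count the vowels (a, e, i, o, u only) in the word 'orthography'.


Vowels in 'orthography': o, o, a = 3 vowels.

3


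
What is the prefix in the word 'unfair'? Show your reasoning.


The word 'unfair' = 'un' (prefix) + 'fair' (root). The prefix is 'un'.

un


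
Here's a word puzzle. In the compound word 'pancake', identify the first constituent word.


Split 'pancake' into 'pan' + 'cake'. The first part is 'pan'.

pan


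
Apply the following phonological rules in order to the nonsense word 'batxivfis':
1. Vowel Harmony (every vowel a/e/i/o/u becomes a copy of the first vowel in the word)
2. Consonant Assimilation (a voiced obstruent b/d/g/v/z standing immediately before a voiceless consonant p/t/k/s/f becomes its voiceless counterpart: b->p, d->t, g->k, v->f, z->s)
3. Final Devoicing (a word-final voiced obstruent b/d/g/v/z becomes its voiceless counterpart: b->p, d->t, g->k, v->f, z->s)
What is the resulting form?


Starting form: 'batxivfis'
Rule 1: Vowel Harmony: all vowels become 'a' (matching first vowel). 'batxivfis' -> 'batxavfas'
Rule 2: Consonant Assimilation: voiced obstruent before voiceless consonant becomes voiceless ('vf' -> 'ff'). 'batxavfas' -> 'batxaffas'
Rule 3: Final Devoicing: final consonant 's' is not one of the voiced obstruents b/d/g/v/z. No change.
Final form: 'batxaffas'

batxaffas


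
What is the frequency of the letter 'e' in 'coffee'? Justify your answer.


Letter 'e' in 'coffee': found at position(s) 5, 6 = 2 occurrence(s).

2


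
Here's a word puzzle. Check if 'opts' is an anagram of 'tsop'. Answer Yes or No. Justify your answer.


Sorted letters of 'opts': 'opst'
Sorted letters of 'tsop': 'opst'
They match.

Yes


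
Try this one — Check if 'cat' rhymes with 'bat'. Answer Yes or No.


Rime (stressed vowel + following sounds) of 'cat': -at = /æt/
Rime of 'bat': -at = /æt/
/æt/ and /æt/ are the same ending sound, so the words rhyme.

Yes


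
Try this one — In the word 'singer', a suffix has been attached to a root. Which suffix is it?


The word 'singer' = 'sing' (root) + '-er' (suffix). The suffix is '-er'.

er


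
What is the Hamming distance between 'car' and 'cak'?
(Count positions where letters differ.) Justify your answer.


Alignment:
Position 1: 'c' vs 'c' = match
Position 2: 'a' vs 'a' = match
Position 3: 'r' vs 'k' = DIFFER
Total differences: 1

1


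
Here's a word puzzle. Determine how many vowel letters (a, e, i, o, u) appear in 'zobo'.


Vowels in 'zobo': o, o = 2 vowels.

2


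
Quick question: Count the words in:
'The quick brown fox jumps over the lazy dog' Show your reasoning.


Split into words: The | quick | brown | fox | jumps | over | the | lazy | dog = 9 words.

9


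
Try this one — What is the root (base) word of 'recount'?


Remove prefix 're' from 'recount' to get root 'count'.

count


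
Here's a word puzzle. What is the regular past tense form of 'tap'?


Apply rule: Double final consonant and add -ed. 'tap' becomes 'tapped'.

tapped


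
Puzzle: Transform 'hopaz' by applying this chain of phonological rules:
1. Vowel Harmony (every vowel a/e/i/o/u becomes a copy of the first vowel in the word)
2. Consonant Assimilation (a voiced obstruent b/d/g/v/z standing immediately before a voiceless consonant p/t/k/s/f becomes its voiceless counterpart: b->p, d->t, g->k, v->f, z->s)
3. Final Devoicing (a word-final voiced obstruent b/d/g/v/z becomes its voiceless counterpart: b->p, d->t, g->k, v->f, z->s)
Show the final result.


Starting form: 'hopaz'
Rule 1: Vowel Harmony: all vowels become 'o' (matching first vowel). 'hopaz' -> 'hopoz'
Rule 2: Consonant Assimilation: no voiced obstruent (b/d/g/v/z) stands immediately before a voiceless consonant (p/t/k/s/f). No change.
Rule 3: Final Devoicing: word-final voiced obstruent 'z' becomes voiceless 's'. 'hopoz' -> 'hopos'
Final form: 'hopos'

hopos


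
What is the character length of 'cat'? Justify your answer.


Spell out 'cat' and number each letter: c(1), a(2), t(3). Total: 3 letters.

3


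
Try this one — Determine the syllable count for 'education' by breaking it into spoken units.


Break 'education' into syllables: ed-u-ca-tion -> ed | u | ca | tion = 4 syllables

4 syllables


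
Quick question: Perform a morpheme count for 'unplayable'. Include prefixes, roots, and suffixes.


Decomposition: un- (prefix) + play (root) + -able (suffix) = 3 morpheme(s)

3 morphemes


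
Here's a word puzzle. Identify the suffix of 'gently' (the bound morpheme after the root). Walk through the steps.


The word 'gently' = 'gentle' (root) + '-ly' (suffix). The suffix is '-ly'.

ly


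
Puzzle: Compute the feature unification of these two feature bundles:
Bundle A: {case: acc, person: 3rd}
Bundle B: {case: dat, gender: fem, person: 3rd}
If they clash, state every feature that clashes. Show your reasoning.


Compare features:
case: A=acc vs B=dat -> CLASH
gender: A=_ vs B=fem -> unified: fem
person: A=3rd vs B=3rd -> unified: 3rd
Clash detected on feature 'case' (acc vs dat); unification fails.

CLASH on 'case' (acc vs dat)


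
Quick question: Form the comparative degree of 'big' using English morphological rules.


Apply comparative formation (double final consonant, add -er): 'big' -> 'bigger'.

bigger


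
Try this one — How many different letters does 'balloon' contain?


Unique letters in 'balloon': {a, b, l, n, o} = 5 distinct letters.

5


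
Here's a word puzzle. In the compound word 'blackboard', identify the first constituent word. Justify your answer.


Split 'blackboard' into 'black' + 'board'. The first part is 'black'.

black


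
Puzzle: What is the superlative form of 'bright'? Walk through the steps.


Apply superlative formation (add -est): 'bright' -> 'brightest'.

brightest


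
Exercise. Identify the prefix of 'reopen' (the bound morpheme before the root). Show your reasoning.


The word 'reopen' = 're' (prefix) + 'open' (root). The prefix is 're'.

re


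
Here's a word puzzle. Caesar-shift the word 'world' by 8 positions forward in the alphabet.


Shift each letter by 8: w -> e, o -> w, r -> z, l -> t, d -> l. Result: 'ewztl'.

ewztl


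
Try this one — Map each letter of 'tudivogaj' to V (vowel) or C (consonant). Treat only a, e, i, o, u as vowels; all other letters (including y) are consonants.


Letter mapping: t = C, u = V, d = C, i = V, v = C, o = V, g = C, a = V, j = C.

CVCVCVCVC


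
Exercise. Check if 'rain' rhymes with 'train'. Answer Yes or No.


Rime (stressed vowel + following sounds) of 'rain': -ain = /eɪn/
Rime of 'train': -ain = /eɪn/
/eɪn/ and /eɪn/ are the same ending sound, so the words rhyme.

Yes


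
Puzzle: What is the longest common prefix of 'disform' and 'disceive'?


Compare from the start: 3 characters match: 'dis'. Mismatch at position 4: 'f' vs 'c'.

dis


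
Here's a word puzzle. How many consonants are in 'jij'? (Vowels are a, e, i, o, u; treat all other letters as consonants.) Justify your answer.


Consonants in 'jij': j, j = 2 consonants.

2


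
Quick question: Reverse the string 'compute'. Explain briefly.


Reverse 'compute' character by character: 'etupmoc'.

etupmoc


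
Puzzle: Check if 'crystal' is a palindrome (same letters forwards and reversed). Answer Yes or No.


Forward: 'crystal'
Reversed: 'latsyrc'
They differ.

No


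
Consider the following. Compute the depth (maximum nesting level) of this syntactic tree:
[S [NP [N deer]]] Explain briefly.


Count bracket nesting levels:
'[' at pos 0: depth = 1
'[' at pos 3: depth = 2
'[' at pos 7: depth = 3
Maximum depth reached: 3

3


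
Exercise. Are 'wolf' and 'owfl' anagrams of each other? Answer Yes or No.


Sorted letters of 'wolf': 'flow'
Sorted letters of 'owfl': 'flow'
They match.

Yes


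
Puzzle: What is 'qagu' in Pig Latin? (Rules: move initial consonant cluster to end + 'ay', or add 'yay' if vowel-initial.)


'qagu': move consonant cluster 'q' to end and add 'ay': 'aguqay'.

aguqay


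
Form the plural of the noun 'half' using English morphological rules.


Apply rule: Change -f to -ves. 'half' becomes 'halves'.

halves


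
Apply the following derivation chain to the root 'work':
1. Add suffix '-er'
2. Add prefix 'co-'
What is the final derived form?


Step 1: Add suffix '-er' to 'work' = 'worker'
Step 2: Add prefix 'co-' to 'worker' = 'coworker'

coworker


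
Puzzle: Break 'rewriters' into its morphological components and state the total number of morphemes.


Step 1: Identify prefix: 're' (meaning: again)
Step 2: Identify root: 'write'
Step 3: Identify suffix(es): 'er, s'
Decomposition: re- (prefix: again) + write (root) + -er (suffix: one who) + -s (plural)
Total morphemes: 4

4 morphemes (re- (prefix: again) + write (root) + -er (suffix: one who) + -s (plural))


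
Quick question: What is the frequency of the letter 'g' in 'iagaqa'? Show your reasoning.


Letter 'g' in 'iagaqa': found at position(s) 3 = 1 occurrence(s).

1


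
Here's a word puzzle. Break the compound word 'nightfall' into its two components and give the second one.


Split 'nightfall' into 'night' + 'fall'. The second part is 'fall'.

fall


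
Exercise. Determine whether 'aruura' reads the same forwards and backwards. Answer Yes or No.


Forward: 'aruura'
Reversed: 'aruura'
They are identical.

Yes


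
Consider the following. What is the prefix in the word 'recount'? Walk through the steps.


The word 'recount' = 're' (prefix) + 'count' (root). The prefix is 're'.

re


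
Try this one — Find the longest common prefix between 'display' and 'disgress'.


Compare from the start: 3 characters match: 'dis'. Mismatch at position 4: 'p' vs 'g'.

dis


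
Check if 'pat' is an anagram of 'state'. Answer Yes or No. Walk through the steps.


Sorted letters of 'pat': 'apt'
Sorted letters of 'state': 'aestt'
They do not match.

No


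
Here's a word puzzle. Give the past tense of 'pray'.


Apply rule: Add -ed. 'pray' becomes 'prayed'.

prayed


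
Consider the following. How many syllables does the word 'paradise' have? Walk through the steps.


Break 'paradise' into syllables: par-a-dise -> par | a | dise = 3 syllables

3 syllables


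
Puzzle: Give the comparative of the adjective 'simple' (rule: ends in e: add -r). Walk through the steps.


Apply comparative formation (ends in e: add -r): 'simple' -> 'simpler'.

simpler


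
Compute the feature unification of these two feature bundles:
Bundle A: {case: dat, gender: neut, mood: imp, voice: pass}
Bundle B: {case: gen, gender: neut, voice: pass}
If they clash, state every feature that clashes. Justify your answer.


Compare features:
case: A=dat vs B=gen -> CLASH
gender: A=neut vs B=neut -> unified: neut
mood: A=imp vs B=_ -> unified: imp
voice: A=pass vs B=pass -> unified: pass
Clash detected on feature 'case' (dat vs gen); unification fails.

CLASH on 'case' (dat vs gen)


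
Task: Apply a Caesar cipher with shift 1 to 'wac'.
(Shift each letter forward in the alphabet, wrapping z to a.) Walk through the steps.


Shift each letter by 1: w -> x, a -> b, c -> d. Result: 'xbd'.

xbd


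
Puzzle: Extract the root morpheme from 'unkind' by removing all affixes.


Remove prefix 'un' from 'unkind' to get root 'kind'.

kind


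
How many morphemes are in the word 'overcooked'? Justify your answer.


Decomposition: over- (prefix) + cook (root) + -ed (suffix) = 3 morpheme(s)

3 morphemes


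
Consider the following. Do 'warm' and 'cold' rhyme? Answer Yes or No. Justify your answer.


Rime (stressed vowel + following sounds) of 'warm': -arm = /ɔːrm/
Rime of 'cold': -old = /oʊld/
/ɔːrm/ and /oʊld/ are different ending sounds, so the words do not rhyme.

No


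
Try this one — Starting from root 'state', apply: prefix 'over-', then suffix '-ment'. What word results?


Step 1: Add prefix 'over-' to 'state' = 'overstate'
Step 2: Add suffix '-ment' to 'overstate' = 'overstatement'

overstatement


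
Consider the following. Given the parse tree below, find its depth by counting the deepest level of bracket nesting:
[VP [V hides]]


Count bracket nesting levels:
'[' at pos 0: depth = 1
'[' at pos 4: depth = 2
Maximum depth reached: 2

2


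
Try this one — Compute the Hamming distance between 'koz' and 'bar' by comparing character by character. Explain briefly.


Alignment:
Position 1: 'k' vs 'b' = DIFFER
Position 2: 'o' vs 'a' = DIFFER
Position 3: 'z' vs 'r' = DIFFER
Total differences: 3

3


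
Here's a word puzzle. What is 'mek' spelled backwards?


Reverse 'mek' character by character: 'kem'.

kem


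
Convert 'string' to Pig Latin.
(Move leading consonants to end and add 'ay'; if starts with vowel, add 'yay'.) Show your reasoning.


'string': move consonant cluster 'str' to end and add 'ay': 'ingstray'.

ingstray


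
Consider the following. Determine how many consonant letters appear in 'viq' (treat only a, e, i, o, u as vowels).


Consonants in 'viq': v, q = 2 consonants.

2


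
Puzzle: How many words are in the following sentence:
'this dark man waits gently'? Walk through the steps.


Split into words: this | dark | man | waits | gently = 5 words.

5


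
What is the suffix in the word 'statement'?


The word 'statement' = 'state' (root) + '-ment' (suffix). The suffix is '-ment'.

ment


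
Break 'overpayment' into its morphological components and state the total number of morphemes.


Step 1: Identify prefix: 'over' (meaning: excessively)
Step 2: Identify root: 'pay'
Step 3: Identify suffix(es): 'ment'
Decomposition: over- (prefix: excessively) + pay (root) + -ment (suffix: action/result)
Total morphemes: 3

3 morphemes (over- (prefix: excessively) + pay (root) + -ment (suffix: action/result))


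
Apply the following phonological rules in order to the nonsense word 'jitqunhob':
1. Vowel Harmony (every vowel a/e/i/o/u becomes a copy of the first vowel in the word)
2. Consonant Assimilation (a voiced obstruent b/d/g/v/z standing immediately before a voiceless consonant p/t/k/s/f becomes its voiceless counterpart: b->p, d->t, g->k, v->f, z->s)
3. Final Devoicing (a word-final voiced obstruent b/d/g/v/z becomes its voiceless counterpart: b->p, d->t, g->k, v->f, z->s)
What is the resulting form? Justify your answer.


Starting form: 'jitqunhob'
Rule 1: Vowel Harmony: all vowels become 'i' (matching first vowel). 'jitqunhob' -> 'jitqinhib'
Rule 2: Consonant Assimilation: no voiced obstruent (b/d/g/v/z) stands immediately before a voiceless consonant (p/t/k/s/f). No change.
Rule 3: Final Devoicing: word-final voiced obstruent 'b' becomes voiceless 'p'. 'jitqinhib' -> 'jitqinhip'
Final form: 'jitqinhip'

jitqinhip


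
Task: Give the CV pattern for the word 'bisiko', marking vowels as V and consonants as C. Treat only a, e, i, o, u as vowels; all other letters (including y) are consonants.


Letter mapping: b = C, i = V, s = C, i = V, k = C, o = V.

CVCVCV


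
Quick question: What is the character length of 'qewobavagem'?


Spell out 'qewobavagem' and number each letter: q(1), e(2), w(3), o(4), b(5), a(6), v(7), a(8), g(9), e(10), m(11). Total: 11 letters.

11


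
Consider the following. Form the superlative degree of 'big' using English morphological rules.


Apply superlative formation (double final consonant, add -est): 'big' -> 'biggest'.

biggest


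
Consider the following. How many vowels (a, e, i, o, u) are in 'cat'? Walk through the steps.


Vowels in 'cat': a = 1 vowels.

1


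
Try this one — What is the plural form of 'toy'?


Apply rule: Add -s. 'toy' becomes 'toys'.

toys


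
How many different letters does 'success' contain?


Unique letters in 'success': {c, e, s, u} = 4 distinct letters.

4


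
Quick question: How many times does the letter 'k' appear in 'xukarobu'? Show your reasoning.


Letter 'k' in 'xukarobu': found at position(s) 3 = 1 occurrence(s).

1


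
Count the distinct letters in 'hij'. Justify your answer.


Unique letters in 'hij': {h, i, j} = 3 distinct letters.

3


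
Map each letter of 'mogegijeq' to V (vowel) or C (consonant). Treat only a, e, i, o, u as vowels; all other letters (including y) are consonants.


Letter mapping: m = C, o = V, g = C, e = V, g = C, i = V, j = C, e = V, q = C.

CVCVCVCVC


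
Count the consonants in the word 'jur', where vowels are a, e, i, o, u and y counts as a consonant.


Consonants in 'jur': j, r = 2 consonants.

2


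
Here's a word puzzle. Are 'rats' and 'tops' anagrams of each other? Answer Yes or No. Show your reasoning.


Sorted letters of 'rats': 'arst'
Sorted letters of 'tops': 'opst'
They do not match.

No


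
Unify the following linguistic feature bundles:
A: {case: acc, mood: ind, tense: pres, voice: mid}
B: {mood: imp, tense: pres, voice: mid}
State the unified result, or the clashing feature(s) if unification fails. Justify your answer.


Compare features:
case: A=acc vs B=_ -> unified: acc
mood: A=ind vs B=imp -> CLASH
tense: A=pres vs B=pres -> unified: pres
voice: A=mid vs B=mid -> unified: mid
Clash detected on feature 'mood' (ind vs imp); unification fails.

CLASH on 'mood' (ind vs imp)


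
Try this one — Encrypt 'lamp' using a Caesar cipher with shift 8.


Shift each letter by 8: l -> t, a -> i, m -> u, p -> x. Result: 'tiux'.

tiux


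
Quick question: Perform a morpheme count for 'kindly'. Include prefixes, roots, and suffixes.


Decomposition: kind (root) + -ly (suffix) = 2 morpheme(s)

2 morphemes


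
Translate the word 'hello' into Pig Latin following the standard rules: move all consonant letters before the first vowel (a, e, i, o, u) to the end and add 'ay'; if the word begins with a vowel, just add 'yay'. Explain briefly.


'hello': move consonant cluster 'h' to end and add 'ay': 'ellohay'.

ellohay


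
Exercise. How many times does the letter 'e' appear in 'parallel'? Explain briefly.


Letter 'e' in 'parallel': found at position(s) 7 = 1 occurrence(s).

1


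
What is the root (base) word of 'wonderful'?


Remove suffix '-ful' from 'wonderful' to get root 'wonder'.

wonder


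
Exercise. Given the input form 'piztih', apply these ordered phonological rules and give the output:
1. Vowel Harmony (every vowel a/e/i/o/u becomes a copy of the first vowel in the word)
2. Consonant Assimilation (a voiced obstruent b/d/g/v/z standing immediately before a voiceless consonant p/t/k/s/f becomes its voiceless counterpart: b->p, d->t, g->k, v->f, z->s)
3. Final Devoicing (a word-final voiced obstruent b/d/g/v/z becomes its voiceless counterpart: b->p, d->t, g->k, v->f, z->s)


Starting form: 'piztih'
Rule 1: Vowel Harmony: all vowels already match. No change.
Rule 2: Consonant Assimilation: voiced obstruent before voiceless consonant becomes voiceless ('zt' -> 'st'). 'piztih' -> 'pistih'
Rule 3: Final Devoicing: final consonant 'h' is not one of the voiced obstruents b/d/g/v/z. No change.
Final form: 'pistih'

pistih


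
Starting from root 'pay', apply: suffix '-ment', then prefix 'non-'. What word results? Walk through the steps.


Step 1: Add suffix '-ment' to 'pay' = 'payment'
Step 2: Add prefix 'non-' to 'payment' = 'nonpayment'

nonpayment


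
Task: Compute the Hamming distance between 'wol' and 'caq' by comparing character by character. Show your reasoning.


Alignment:
Position 1: 'w' vs 'c' = DIFFER
Position 2: 'o' vs 'a' = DIFFER
Position 3: 'l' vs 'q' = DIFFER
Total differences: 3

3


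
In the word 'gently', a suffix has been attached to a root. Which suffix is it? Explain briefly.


The word 'gently' = 'gentle' (root) + '-ly' (suffix). The suffix is '-ly'.

ly


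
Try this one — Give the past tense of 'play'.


Apply rule: Add -ed. 'play' becomes 'played'.

played


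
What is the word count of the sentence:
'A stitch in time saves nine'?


Split into words: A | stitch | in | time | saves | nine = 6 words.

6


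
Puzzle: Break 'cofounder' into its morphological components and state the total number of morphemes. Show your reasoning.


Step 1: Identify prefix: 'co' (meaning: together)
Step 2: Identify root: 'found'
Step 3: Identify suffix(es): 'er'
Decomposition: co- (prefix: together) + found (root) + -er (suffix: one who)
Total morphemes: 3

3 morphemes (co- (prefix: together) + found (root) + -er (suffix: one who))


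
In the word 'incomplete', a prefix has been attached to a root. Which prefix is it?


The word 'incomplete' = 'in' (prefix) + 'complete' (root). The prefix is 'in'.

in


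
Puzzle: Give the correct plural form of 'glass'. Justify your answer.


Apply rule: Add -es (sibilant/fricative ending). 'glass' becomes 'glasses'.

glasses


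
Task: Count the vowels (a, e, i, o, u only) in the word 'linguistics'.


Vowels in 'linguistics': i, u, i, i = 4 vowels.

4


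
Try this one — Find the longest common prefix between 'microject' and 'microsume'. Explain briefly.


Compare from the start: 5 characters match: 'micro'. Mismatch at position 6: 'j' vs 's'.

micro


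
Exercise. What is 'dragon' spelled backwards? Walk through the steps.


Reverse 'dragon' character by character: 'nogard'.

nogard


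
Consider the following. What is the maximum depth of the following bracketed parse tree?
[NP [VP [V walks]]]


Count bracket nesting levels:
'[' at pos 0: depth = 1
'[' at pos 4: depth = 2
'[' at pos 8: depth = 3
Maximum depth reached: 3

3


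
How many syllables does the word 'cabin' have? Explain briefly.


Break 'cabin' into syllables: cab-in -> cab | in = 2 syllables

2 syllables


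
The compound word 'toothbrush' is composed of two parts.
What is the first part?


Split 'toothbrush' into 'tooth' + 'brush'. The first part is 'tooth'.

tooth


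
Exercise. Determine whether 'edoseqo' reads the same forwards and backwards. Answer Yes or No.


Forward: 'edoseqo'
Reversed: 'oqesode'
They differ.

No


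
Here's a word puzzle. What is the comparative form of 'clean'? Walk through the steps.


Apply comparative formation (add -er): 'clean' -> 'cleaner'.

cleaner


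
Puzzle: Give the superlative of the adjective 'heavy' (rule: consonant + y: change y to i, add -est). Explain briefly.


Apply superlative formation (consonant + y: change y to i, add -est): 'heavy' -> 'heaviest'.

heaviest


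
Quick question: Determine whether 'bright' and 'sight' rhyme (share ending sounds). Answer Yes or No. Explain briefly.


Rime (stressed vowel + following sounds) of 'bright': -ight = /aɪt/
Rime of 'sight': -ight = /aɪt/
/aɪt/ and /aɪt/ are the same ending sound, so the words rhyme.

Yes


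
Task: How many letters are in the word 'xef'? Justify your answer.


Spell out 'xef' and number each letter: x(1), e(2), f(3). Total: 3 letters.

3


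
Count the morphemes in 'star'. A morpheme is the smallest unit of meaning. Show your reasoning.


Decomposition: star (free morpheme) = 1 morpheme(s)

1 morphemes


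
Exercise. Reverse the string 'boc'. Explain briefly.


Reverse 'boc' character by character: 'cob'.

cob


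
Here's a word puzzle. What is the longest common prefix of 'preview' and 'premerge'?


Compare from the start: 3 characters match: 'pre'. Mismatch at position 4: 'v' vs 'm'.

pre


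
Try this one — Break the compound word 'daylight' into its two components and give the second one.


Split 'daylight' into 'day' + 'light'. The second part is 'light'.

light


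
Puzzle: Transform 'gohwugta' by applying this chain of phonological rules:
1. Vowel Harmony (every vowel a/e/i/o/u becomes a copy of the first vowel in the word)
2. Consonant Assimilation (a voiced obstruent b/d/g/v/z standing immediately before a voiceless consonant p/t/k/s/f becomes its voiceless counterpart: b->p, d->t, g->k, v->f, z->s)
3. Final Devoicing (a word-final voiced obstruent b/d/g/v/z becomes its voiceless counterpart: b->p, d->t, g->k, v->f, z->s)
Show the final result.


Starting form: 'gohwugta'
Rule 1: Vowel Harmony: all vowels become 'o' (matching first vowel). 'gohwugta' -> 'gohwogto'
Rule 2: Consonant Assimilation: voiced obstruent before voiceless consonant becomes voiceless ('gt' -> 'kt'). 'gohwogto' -> 'gohwokto'
Rule 3: Final Devoicing: the word ends in the vowel 'o', not a consonant. No change.
Final form: 'gohwokto'

gohwokto


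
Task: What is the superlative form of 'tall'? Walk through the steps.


Apply superlative formation (add -est): 'tall' -> 'tallest'.

tallest


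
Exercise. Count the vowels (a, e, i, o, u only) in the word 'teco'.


Vowels in 'teco': e, o = 2 vowels.

2


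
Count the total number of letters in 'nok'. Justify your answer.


Spell out 'nok' and number each letter: n(1), o(2), k(3). Total: 3 letters.

3


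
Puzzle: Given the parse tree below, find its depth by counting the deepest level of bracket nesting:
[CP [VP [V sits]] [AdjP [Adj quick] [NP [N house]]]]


Count bracket nesting levels:
'[' at pos 0: depth = 1
'[' at pos 4: depth = 2
'[' at pos 8: depth = 3
'[' at pos 18: depth = 2
'[' at pos 24: depth = 3
'[' at pos 36: depth = 3
'[' at pos 40: depth = 4
Maximum depth reached: 4

4


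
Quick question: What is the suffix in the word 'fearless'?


The word 'fearless' = 'fear' (root) + '-less' (suffix). The suffix is '-less'.

less


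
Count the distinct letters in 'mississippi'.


Unique letters in 'mississippi': {i, m, p, s} = 4 distinct letters.

4


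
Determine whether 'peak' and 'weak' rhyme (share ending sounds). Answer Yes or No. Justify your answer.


Rime (stressed vowel + following sounds) of 'peak': -eak = /iːk/
Rime of 'weak': -eak = /iːk/
/iːk/ and /iːk/ are the same ending sound, so the words rhyme.

Yes


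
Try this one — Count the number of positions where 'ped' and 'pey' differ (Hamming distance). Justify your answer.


Alignment:
Position 1: 'p' vs 'p' = match
Position 2: 'e' vs 'e' = match
Position 3: 'd' vs 'y' = DIFFER
Total differences: 1

1


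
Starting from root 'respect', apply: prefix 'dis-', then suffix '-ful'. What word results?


Step 1: Add prefix 'dis-' to 'respect' = 'disrespect'
Step 2: Add suffix '-ful' to 'disrespect' = 'disrespectful'

disrespectful


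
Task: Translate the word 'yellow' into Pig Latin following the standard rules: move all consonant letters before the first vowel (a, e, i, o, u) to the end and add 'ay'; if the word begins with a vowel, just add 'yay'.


'yellow': move consonant cluster 'y' to end and add 'ay': 'ellowyay'.

ellowyay


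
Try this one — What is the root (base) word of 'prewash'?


Remove prefix 'pre' from 'prewash' to get root 'wash'.

wash


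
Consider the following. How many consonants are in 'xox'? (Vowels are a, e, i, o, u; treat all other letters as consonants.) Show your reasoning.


Consonants in 'xox': x, x = 2 consonants.

2


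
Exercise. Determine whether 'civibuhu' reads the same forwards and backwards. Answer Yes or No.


Forward: 'civibuhu'
Reversed: 'uhubivic'
They differ.

No


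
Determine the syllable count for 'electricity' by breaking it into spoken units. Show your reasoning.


Break 'electricity' into syllables: e-lec-tric-i-ty -> e | lec | tric | i | ty = 5 syllables

5 syllables


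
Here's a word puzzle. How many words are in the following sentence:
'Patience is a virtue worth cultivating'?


Split into words: Patience | is | a | virtue | worth | cultivating = 6 words.

6


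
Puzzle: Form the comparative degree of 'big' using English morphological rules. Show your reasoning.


Apply comparative formation (double final consonant, add -er): 'big' -> 'bigger'.

bigger


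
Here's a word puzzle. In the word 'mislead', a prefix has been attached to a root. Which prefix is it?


The word 'mislead' = 'mis' (prefix) + 'lead' (root). The prefix is 'mis'.

mis


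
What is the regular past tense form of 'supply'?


Apply rule: Change -y to -ied. 'supply' becomes 'supplied'.

supplied


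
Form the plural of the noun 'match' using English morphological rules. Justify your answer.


Apply rule: Add -es (sibilant/fricative ending). 'match' becomes 'matches'.

matches


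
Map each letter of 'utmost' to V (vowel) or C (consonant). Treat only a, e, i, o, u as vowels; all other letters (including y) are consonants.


Letter mapping: u = V, t = C, m = C, o = V, s = C, t = C.

VCCVCC


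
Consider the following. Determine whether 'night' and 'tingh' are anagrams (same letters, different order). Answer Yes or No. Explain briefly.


Sorted letters of 'night': 'ghint'
Sorted letters of 'tingh': 'ghint'
They match.

Yes


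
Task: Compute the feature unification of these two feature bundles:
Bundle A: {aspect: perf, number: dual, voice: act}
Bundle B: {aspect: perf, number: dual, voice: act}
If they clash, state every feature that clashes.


Compare features:
aspect: A=perf vs B=perf -> unified: perf
number: A=dual vs B=dual -> unified: dual
voice: A=act vs B=act -> unified: act
No clashes found.

Unified: {aspect: perf, number: dual, voice: act}


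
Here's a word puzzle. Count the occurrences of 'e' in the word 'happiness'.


Letter 'e' in 'happiness': found at position(s) 7 = 1 occurrence(s).

1


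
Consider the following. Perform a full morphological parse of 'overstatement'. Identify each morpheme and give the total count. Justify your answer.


Step 1: Identify prefix: 'over' (meaning: excessively)
Step 2: Identify root: 'state'
Step 3: Identify suffix(es): 'ment'
Decomposition: over- (prefix: excessively) + state (root) + -ment (suffix: action/result)
Total morphemes: 3

3 morphemes (over- (prefix: excessively) + state (root) + -ment (suffix: action/result))


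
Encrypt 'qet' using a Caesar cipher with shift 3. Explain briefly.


Shift each letter by 3: q -> t, e -> h, t -> w. Result: 'thw'.

thw


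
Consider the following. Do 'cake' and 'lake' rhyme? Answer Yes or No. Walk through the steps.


Rime (stressed vowel + following sounds) of 'cake': -ake = /eɪk/
Rime of 'lake': -ake = /eɪk/
/eɪk/ and /eɪk/ are the same ending sound, so the words rhyme.

Yes


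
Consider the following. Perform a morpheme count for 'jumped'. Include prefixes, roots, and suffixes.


Decomposition: jump (root) + -ed (suffix) = 2 morpheme(s)

2 morphemes


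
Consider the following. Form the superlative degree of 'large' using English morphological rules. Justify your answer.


Apply superlative formation (ends in e: add -st): 'large' -> 'largest'.

largest


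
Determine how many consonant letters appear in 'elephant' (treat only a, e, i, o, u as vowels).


Consonants in 'elephant': l, p, h, n, t = 5 consonants.

5


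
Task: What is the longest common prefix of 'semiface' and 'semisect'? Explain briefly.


Compare from the start: 4 characters match: 'semi'. Mismatch at position 5: 'f' vs 's'.

semi


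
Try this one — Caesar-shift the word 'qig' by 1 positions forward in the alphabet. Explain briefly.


Shift each letter by 1: q -> r, i -> j, g -> h. Result: 'rjh'.

rjh


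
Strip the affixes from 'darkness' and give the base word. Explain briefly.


Remove suffix '-ness' from 'darkness' to get root 'dark'.

dark


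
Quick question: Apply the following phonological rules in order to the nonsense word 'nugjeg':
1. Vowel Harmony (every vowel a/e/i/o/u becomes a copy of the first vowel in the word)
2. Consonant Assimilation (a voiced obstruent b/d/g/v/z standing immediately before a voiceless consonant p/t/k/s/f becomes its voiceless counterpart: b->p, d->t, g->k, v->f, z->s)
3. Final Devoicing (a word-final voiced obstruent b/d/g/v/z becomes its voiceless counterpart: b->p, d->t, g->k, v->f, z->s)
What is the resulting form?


Starting form: 'nugjeg'
Rule 1: Vowel Harmony: all vowels become 'u' (matching first vowel). 'nugjeg' -> 'nugjug'
Rule 2: Consonant Assimilation: no voiced obstruent (b/d/g/v/z) stands immediately before a voiceless consonant (p/t/k/s/f). No change.
Rule 3: Final Devoicing: word-final voiced obstruent 'g' becomes voiceless 'k'. 'nugjug' -> 'nugjuk'
Final form: 'nugjuk'

nugjuk


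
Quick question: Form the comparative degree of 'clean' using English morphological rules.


Apply comparative formation (add -er): 'clean' -> 'cleaner'.

cleaner


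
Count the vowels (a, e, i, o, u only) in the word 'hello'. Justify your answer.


Vowels in 'hello': e, o = 2 vowels.

2


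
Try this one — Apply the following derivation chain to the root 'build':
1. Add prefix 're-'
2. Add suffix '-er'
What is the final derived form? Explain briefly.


Step 1: Add prefix 're-' to 'build' = 'rebuild'
Step 2: Add suffix '-er' to 'rebuild' = 'rebuilder'

rebuilder


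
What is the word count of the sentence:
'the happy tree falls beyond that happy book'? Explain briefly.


Split into words: the | happy | tree | falls | beyond | that | happy | book = 8 words.

8


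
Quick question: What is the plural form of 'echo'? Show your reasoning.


Apply rule: Add -es (consonant + o). 'echo' becomes 'echoes'.

echoes


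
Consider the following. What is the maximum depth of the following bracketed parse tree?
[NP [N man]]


Count bracket nesting levels:
'[' at pos 0: depth = 1
'[' at pos 4: depth = 2
Maximum depth reached: 2

2


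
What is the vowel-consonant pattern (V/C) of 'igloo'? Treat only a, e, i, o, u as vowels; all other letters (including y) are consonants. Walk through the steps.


Letter mapping: i = V, g = C, l = C, o = V, o = V.

VCCVV


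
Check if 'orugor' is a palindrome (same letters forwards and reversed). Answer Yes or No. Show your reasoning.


Forward: 'orugor'
Reversed: 'roguro'
They differ.

No


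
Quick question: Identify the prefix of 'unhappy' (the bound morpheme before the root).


The word 'unhappy' = 'un' (prefix) + 'happy' (root). The prefix is 'un'.

un


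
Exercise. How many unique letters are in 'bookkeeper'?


Unique letters in 'bookkeeper': {b, e, k, o, p, r} = 6 distinct letters.

6


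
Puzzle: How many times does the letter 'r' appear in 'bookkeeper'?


Letter 'r' in 'bookkeeper': found at position(s) 10 = 1 occurrence(s).

1


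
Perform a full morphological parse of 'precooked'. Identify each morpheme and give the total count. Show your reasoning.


Step 1: Identify prefix: 'pre' (meaning: before)
Step 2: Identify root: 'cook'
Step 3: Identify suffix(es): 'ed'
Decomposition: pre- (prefix: before) + cook (root) + -ed (suffix: past)
Total morphemes: 3

3 morphemes (pre- (prefix: before) + cook (root) + -ed (suffix: past))


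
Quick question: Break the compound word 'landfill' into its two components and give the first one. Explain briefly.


Split 'landfill' into 'land' + 'fill'. The first part is 'land'.

land


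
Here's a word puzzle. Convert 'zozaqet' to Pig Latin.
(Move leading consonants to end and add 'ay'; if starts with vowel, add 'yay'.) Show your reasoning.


'zozaqet': move consonant cluster 'z' to end and add 'ay': 'ozaqetzay'.

ozaqetzay


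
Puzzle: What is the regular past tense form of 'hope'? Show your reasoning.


Apply rule: Add -d (word ends in -e). 'hope' becomes 'hoped'.

hoped


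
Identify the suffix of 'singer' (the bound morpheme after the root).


The word 'singer' = 'sing' (root) + '-er' (suffix). The suffix is '-er'.

er


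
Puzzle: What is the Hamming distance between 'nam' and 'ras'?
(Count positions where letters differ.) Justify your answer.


Alignment:
Position 1: 'n' vs 'r' = DIFFER
Position 2: 'a' vs 'a' = match
Position 3: 'm' vs 's' = DIFFER
Total differences: 2

2


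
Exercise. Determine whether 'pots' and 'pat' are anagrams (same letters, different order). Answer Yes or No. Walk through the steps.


Sorted letters of 'pots': 'opst'
Sorted letters of 'pat': 'apt'
They do not match.

No


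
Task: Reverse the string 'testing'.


Reverse 'testing' character by character: 'gnitset'.

gnitset


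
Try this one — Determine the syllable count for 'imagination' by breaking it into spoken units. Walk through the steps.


Break 'imagination' into syllables: i-mag-i-na-tion -> i | mag | i | na | tion = 5 syllables

5 syllables


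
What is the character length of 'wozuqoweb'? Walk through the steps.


Spell out 'wozuqoweb' and number each letter: w(1), o(2), z(3), u(4), q(5), o(6), w(7), e(8), b(9). Total: 9 letters.

9


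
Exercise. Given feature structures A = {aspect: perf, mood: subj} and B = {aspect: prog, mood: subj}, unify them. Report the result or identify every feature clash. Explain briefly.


Compare features:
aspect: A=perf vs B=prog -> CLASH
mood: A=subj vs B=subj -> unified: subj
Clash detected on feature 'aspect' (perf vs prog); unification fails.

CLASH on 'aspect' (perf vs prog)


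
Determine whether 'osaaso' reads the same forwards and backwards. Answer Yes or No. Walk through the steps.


Forward: 'osaaso'
Reversed: 'osaaso'
They are identical.

Yes


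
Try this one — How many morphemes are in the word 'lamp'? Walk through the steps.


Decomposition: lamp (free morpheme) = 1 morpheme(s)

1 morphemes


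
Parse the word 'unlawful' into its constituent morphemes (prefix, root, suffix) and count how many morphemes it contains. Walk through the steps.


Step 1: Identify prefix: 'un' (meaning: not/reverse)
Step 2: Identify root: 'law'
Step 3: Identify suffix(es): 'ful'
Decomposition: un- (prefix: not/reverse) + law (root) + -ful (suffix: full of)
Total morphemes: 3

3 morphemes (un- (prefix: not/reverse) + law (root) + -ful (suffix: full of))


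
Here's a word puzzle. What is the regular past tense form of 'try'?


Apply rule: Change -y to -ied. 'try' becomes 'tried'.

tried


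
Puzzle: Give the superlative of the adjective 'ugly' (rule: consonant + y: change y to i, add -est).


Apply superlative formation (consonant + y: change y to i, add -est): 'ugly' -> 'ugliest'.

ugliest


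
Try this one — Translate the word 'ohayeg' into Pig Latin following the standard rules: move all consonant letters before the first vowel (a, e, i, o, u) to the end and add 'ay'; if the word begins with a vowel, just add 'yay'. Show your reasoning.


'ohayeg' starts with a vowel, so add 'yay': 'ohayegyay'.

ohayegyay


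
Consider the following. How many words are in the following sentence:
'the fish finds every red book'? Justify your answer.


Split into words: the | fish | finds | every | red | book = 6 words.

6


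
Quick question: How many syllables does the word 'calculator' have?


Break 'calculator' into syllables: cal-cu-la-tor -> cal | cu | la | tor = 4 syllables

4 syllables
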